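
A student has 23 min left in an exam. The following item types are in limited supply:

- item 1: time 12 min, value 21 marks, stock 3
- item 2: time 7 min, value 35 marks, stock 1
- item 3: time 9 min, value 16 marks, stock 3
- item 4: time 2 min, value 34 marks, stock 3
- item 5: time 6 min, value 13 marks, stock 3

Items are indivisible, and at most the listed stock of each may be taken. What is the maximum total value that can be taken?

Top feasible selections:
- 1×item 2 + 1×item 3 + 3×item 4: time 22, value 153
- 1×item 2 + 3×item 4 + 1×item 5: time 19, value 150
Best: 153 marks.

153 marks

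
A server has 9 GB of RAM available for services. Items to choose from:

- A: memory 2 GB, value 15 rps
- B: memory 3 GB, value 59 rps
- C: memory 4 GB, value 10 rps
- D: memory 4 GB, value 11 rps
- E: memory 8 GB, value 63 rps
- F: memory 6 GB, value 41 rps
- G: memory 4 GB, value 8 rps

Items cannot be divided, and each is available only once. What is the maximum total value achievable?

100 rps

This is a 0/1 knapsack; check combinations near the capacity.
- B+F: memory 3+6=9, value 59+41=100
- A+B+D: memory 2+3+4=9, value 15+59+11=85
- A+B+C: memory 2+3+4=9, value 15+59+10=84
- A+B+G: memory 2+3+4=9, value 15+59+8=82
Best: 100 rps.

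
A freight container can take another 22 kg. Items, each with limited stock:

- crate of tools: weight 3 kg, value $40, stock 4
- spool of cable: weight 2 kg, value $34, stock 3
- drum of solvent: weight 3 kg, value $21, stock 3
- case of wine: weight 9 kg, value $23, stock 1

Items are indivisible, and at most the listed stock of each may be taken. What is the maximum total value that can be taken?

$283

Top feasible selections:
- 4×crate of tools + 3×spool of cable + 1×drum of solvent: weight 21, value 283
- 4×crate of tools + 2×spool of cable + 2×drum of solvent: weight 22, value 270
- 3×crate of tools + 3×spool of cable + 2×drum of solvent: weight 21, value 264
- 4×crate of tools + 3×spool of cable: weight 18, value 262
Best: $283.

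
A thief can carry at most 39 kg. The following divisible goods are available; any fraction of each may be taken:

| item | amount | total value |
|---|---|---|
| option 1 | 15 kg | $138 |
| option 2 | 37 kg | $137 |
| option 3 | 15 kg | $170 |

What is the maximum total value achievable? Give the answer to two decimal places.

341.32

Take in order of value per unit:
- option 3 (170/15 per unit): all 15 → value 170, running total 170.00
- option 1 (138/15 per unit): all 15 → value 138, running total 308.00
- option 2 (137/37 per unit): 9 of 37 → value 9×137/37 = 33.3243, running total 341.32
Total 341.32.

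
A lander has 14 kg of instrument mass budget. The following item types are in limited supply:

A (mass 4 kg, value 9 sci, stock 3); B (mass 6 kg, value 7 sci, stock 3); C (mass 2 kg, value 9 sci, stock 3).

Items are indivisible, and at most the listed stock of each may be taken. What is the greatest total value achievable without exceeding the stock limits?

45 sci

Best selections within mass 14 and stock limits:
- 2×A + 3×C: mass 14, value 45
- 1×A + 3×C: mass 10, value 36
- 2×A + 2×C: mass 12, value 36
- 3×A + 1×C: mass 14, value 36
Best: 45 sci.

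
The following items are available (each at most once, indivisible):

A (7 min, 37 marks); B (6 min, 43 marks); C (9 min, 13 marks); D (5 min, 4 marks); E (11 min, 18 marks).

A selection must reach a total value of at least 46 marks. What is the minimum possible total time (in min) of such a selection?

11

Subsets with value ≥ 46, sorted by total time:
- B+D: time 11, value 47
- A+B: time 13, value 80
- B+C: time 15, value 56
- A+C: time 16, value 50
Minimum time: 11 min.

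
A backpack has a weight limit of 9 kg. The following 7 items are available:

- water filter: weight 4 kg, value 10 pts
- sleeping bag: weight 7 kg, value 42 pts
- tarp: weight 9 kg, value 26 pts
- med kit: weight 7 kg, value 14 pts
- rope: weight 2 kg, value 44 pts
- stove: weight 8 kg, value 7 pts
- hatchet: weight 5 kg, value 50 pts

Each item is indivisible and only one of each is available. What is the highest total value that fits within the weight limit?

Check high-value combinations within 9 kg:
- rope+hatchet: weight 2+5=7, value 44+50=94
- sleeping bag+rope: weight 7+2=9, value 42+44=86
- water filter+hatchet: weight 4+5=9, value 10+50=60
- med kit+rope: weight 7+2=9, value 14+44=58
Best: 94 pts.

94 pts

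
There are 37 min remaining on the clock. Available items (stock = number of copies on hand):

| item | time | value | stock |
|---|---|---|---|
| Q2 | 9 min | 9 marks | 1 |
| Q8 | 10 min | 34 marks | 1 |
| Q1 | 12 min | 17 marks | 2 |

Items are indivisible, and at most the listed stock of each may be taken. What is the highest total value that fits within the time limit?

68 marks

Top feasible selections:
- 1×Q8 + 2×Q1: time 34, value 68
- 1×Q2 + 1×Q8 + 1×Q1: time 31, value 60
- 1×Q8 + 1×Q1: time 22, value 51
- 1×Q2 + 1×Q8: time 19, value 43
Best: 68 marks.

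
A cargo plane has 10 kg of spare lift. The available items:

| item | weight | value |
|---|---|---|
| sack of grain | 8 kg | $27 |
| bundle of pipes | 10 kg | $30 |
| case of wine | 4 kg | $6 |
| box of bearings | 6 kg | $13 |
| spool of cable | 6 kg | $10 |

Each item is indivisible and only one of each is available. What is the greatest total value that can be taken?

Check high-value combinations within 10 kg:
- bundle of pipes: weight 10, value 30
- sack of grain: weight 8, value 27
- case of wine+box of bearings: weight 4+6=10, value 6+13=19
- case of wine+spool of cable: weight 4+6=10, value 6+10=16
Best: $30.

$30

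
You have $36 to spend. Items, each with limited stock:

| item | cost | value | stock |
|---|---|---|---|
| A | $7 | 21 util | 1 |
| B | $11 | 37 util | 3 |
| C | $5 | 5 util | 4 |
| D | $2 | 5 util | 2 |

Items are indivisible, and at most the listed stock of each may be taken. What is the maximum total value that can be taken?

Best selections within cost 36 and stock limits:
- 3×B + 1×D: cost 35, value 116
- 3×B: cost 33, value 111
- 1×A + 2×B + 2×D: cost 33, value 105
- 1×A + 2×B + 1×C + 1×D: cost 36, value 105
Best: 116 util.

116 util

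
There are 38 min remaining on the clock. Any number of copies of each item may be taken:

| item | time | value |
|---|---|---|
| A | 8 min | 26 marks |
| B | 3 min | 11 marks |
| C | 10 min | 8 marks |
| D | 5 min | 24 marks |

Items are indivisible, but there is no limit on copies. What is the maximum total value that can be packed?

Best value-per-unit is D at 24/5; filling with it alone gives 7×24 = 168.
Optimal mix: 1×B + 7×D → time 38, value 179.

179 marks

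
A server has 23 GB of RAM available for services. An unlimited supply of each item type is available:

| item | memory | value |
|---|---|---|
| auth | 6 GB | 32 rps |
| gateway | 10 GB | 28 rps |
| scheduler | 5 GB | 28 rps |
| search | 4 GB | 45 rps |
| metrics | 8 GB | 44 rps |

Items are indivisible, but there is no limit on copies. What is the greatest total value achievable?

225 rps

Best value-per-unit is search at 45/4, and filling with it alone uses memory 5×4=20. No mix of the others beats 5×45 = 225.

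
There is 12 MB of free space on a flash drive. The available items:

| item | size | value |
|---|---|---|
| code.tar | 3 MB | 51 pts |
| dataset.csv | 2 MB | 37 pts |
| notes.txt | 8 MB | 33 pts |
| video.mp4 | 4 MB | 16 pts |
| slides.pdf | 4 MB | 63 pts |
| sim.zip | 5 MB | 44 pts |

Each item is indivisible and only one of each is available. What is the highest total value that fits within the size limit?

Check high-value combinations within 12 MB:
- code.tar+slides.pdf+sim.zip: size 3+4+5=12, value 51+63+44=158
- code.tar+dataset.csv+slides.pdf: size 3+2+4=9, value 51+37+63=151
- dataset.csv+slides.pdf+sim.zip: size 2+4+5=11, value 37+63+44=144
Best: 158 pts.

158 pts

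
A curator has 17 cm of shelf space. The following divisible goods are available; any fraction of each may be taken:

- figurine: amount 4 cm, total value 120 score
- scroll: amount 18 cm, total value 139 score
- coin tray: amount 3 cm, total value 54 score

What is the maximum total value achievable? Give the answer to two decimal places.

251.22

Take in order of value per unit:
- figurine (120/4 per unit): all 4 → value 120, running total 120.00
- coin tray (54/3 per unit): all 3 → value 54, running total 174.00
- scroll (139/18 per unit): 10 of 18 → value 10×139/18 = 77.2222, running total 251.22
Total 251.22.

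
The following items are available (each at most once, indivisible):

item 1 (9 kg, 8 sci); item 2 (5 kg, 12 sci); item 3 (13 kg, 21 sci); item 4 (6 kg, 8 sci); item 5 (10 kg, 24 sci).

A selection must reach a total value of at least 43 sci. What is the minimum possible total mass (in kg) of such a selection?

21

Subsets with value ≥ 43, sorted by total mass:
- item 2+item 4+item 5: mass 21, value 44
- item 3+item 5: mass 23, value 45
- item 1+item 2+item 5: mass 24, value 44
- item 2+item 3+item 5: mass 28, value 57
Minimum mass: 21 kg.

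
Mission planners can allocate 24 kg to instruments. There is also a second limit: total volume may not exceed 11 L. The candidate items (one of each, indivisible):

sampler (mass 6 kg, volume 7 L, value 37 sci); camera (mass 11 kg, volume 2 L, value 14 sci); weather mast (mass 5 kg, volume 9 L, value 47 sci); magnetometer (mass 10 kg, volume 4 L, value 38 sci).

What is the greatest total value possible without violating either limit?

Feasible sets respecting both limits:
- sampler+magnetometer: mass 16, volume 11, value 75
- camera+weather mast: mass 16, volume 11, value 61
- camera+magnetometer: mass 21, volume 6, value 52
Best: 75 sci.

75 sci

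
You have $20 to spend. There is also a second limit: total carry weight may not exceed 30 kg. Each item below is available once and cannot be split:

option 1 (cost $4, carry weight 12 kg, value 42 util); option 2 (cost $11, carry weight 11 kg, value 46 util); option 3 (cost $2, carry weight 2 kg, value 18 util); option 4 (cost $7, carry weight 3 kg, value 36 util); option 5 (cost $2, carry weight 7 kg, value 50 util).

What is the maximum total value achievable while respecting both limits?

146 util

Feasible sets respecting both limits:
- option 1+option 3+option 4+option 5: cost 15, carry weight 24, value 146
- option 1+option 2+option 5: cost 17, carry weight 30, value 138
- option 2+option 4+option 5: cost 20, carry weight 21, value 132
Best: 146 util.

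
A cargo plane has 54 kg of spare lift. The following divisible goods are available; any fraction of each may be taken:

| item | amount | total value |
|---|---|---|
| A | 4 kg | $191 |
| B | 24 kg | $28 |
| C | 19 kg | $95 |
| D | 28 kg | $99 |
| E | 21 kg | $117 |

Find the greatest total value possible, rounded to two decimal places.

438.36

Take in order of value per unit:
- A (191/4 per unit): all 4 → value 191, running total 191.00
- E (117/21 per unit): all 21 → value 117, running total 308.00
- C (95/19 per unit): all 19 → value 95, running total 403.00
- D (99/28 per unit): 10 of 28 → value 10×99/28 = 35.3571, running total 438.36
Total 438.36.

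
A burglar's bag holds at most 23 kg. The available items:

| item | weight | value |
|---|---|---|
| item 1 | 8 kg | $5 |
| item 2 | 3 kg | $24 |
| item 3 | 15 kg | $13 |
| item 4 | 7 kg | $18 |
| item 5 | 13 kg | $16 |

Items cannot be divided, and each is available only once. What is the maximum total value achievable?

Check high-value combinations within 23 kg:
- item 2+item 4+item 5: weight 3+7+13=23, value 24+18+16=58
- item 1+item 2+item 4: weight 8+3+7=18, value 5+24+18=47
- item 2+item 4: weight 3+7=10, value 24+18=42
Best: $58.

$58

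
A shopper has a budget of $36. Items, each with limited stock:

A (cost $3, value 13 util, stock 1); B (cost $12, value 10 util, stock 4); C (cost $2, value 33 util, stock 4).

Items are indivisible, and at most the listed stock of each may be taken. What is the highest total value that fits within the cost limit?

165 util

Best selections within cost 36 and stock limits:
- 1×A + 2×B + 4×C: cost 35, value 165
- 1×A + 1×B + 4×C: cost 23, value 155
- 2×B + 4×C: cost 32, value 152
Best: 165 util.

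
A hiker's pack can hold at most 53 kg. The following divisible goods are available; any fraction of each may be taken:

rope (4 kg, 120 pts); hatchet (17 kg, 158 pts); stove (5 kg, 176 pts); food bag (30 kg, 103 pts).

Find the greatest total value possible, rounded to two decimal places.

546.70

Take in order of value per unit:
- stove (176/5 per unit): all 5 → value 176, running total 176.00
- rope (120/4 per unit): all 4 → value 120, running total 296.00
- hatchet (158/17 per unit): all 17 → value 158, running total 454.00
- food bag (103/30 per unit): 27 of 30 → value 27×103/30 = 92.7000, running total 546.70
Total 546.70.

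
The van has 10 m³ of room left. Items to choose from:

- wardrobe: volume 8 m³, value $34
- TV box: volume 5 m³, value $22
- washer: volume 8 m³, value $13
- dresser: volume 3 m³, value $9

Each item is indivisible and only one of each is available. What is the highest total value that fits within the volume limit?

Check high-value combinations within 10 m³:
- wardrobe: volume 8, value 34
- TV box+dresser: volume 5+3=8, value 22+9=31
- TV box: volume 5, value 22
Best: $34.

$34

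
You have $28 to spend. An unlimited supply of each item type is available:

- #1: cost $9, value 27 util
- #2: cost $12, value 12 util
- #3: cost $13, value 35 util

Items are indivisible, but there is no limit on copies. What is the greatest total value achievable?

81 util

Best value-per-unit is #1 at 27/9, and filling with it alone uses cost 3×9=27. No mix of the others beats 3×27 = 81.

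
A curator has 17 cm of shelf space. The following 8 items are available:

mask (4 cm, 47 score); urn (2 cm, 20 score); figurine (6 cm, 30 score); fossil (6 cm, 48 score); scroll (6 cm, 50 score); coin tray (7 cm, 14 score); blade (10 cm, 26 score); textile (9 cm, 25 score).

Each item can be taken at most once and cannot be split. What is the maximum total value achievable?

Check high-value combinations within 17 cm:
- mask+fossil+scroll: length 4+6+6=16, value 47+48+50=145
- mask+figurine+scroll: length 4+6+6=16, value 47+30+50=127
- mask+figurine+fossil: length 4+6+6=16, value 47+30+48=125
- urn+fossil+scroll: length 2+6+6=14, value 20+48+50=118
Best: 145 score.

145 score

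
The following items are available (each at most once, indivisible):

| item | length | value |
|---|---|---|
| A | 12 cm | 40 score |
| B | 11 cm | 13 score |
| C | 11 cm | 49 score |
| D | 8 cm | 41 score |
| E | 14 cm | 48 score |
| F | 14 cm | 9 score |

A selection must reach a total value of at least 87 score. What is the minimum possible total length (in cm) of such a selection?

19

Subsets with value ≥ 87, sorted by total length:
- C+D: length 19, value 90
- D+E: length 22, value 89
- A+C: length 23, value 89
- C+E: length 25, value 97
Minimum length: 19 cm.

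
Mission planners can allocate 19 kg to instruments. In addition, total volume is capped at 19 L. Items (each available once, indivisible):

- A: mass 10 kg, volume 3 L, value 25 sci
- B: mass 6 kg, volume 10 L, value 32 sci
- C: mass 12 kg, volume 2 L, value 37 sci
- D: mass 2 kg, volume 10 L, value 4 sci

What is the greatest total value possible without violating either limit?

69 sci

Feasible sets respecting both limits:
- B+C: mass 18, volume 12, value 69
- A+B: mass 16, volume 13, value 57
- C+D: mass 14, volume 12, value 41
Best: 69 sci.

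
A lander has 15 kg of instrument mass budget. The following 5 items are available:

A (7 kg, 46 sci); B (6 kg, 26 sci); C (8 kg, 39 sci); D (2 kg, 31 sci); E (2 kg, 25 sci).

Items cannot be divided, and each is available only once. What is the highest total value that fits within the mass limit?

Check high-value combinations within 15 kg:
- A+B+D: mass 7+6+2=15, value 46+26+31=103
- A+D+E: mass 7+2+2=11, value 46+31+25=102
- A+B+E: mass 7+6+2=15, value 46+26+25=97
- C+D+E: mass 8+2+2=12, value 39+31+25=95
- A+C: mass 7+8=15, value 46+39=85
Best: 103 sci.

103 sci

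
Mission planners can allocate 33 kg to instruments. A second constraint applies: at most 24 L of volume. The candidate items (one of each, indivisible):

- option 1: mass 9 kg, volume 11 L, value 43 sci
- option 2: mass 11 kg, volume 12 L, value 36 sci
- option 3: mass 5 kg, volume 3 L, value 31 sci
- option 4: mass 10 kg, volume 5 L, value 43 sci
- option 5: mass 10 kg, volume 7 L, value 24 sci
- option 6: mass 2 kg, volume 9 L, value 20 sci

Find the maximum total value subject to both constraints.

118 sci

Feasible sets respecting both limits:
- option 3+option 4+option 5+option 6: mass 27, volume 24, value 118
- option 1+option 3+option 4: mass 24, volume 19, value 117
- option 2+option 3+option 4: mass 26, volume 20, value 110
- option 1+option 4+option 5: mass 29, volume 23, value 110
Best: 118 sci.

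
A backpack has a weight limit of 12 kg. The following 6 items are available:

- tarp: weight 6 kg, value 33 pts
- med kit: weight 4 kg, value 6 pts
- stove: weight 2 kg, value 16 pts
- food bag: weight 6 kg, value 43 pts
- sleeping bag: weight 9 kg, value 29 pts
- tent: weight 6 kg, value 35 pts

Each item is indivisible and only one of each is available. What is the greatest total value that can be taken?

Check high-value combinations within 12 kg:
- food bag+tent: weight 6+6=12, value 43+35=78
- tarp+food bag: weight 6+6=12, value 33+43=76
- tarp+tent: weight 6+6=12, value 33+35=68
- med kit+stove+food bag: weight 4+2+6=12, value 6+16+43=65
Best: 78 pts.

78 pts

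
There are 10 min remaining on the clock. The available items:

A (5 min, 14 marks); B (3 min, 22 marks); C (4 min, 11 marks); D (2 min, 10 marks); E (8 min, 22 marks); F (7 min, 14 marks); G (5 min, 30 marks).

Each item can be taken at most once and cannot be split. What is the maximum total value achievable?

This is a 0/1 knapsack; check combinations near the capacity.
- B+D+G: time 3+2+5=10, value 22+10+30=62
- B+G: time 3+5=8, value 22+30=52
- A+B+D: time 5+3+2=10, value 14+22+10=46
Best: 62 marks.

62 marks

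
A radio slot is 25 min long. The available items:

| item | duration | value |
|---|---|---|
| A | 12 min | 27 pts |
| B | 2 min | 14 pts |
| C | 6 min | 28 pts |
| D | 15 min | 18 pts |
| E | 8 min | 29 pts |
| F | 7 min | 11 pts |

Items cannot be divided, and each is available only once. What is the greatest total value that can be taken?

82 pts

Check high-value combinations within 25 min:
- B+C+E+F: duration 2+6+8+7=23, value 14+28+29+11=82
- B+C+E: duration 2+6+8=16, value 14+28+29=71
- A+B+E: duration 12+2+8=22, value 27+14+29=70
Best: 82 pts.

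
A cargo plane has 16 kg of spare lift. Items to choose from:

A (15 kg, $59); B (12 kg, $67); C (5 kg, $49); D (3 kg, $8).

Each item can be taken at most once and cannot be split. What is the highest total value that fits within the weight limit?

Check high-value combinations within 16 kg:
- B+D: weight 12+3=15, value 67+8=75
- B: weight 12, value 67
- A: weight 15, value 59
- C+D: weight 5+3=8, value 49+8=57
Best: $75.

$75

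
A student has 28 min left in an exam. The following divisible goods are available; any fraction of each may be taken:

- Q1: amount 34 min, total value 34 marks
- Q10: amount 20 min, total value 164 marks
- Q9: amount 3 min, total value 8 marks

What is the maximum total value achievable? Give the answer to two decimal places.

177.00

Take in order of value per unit:
- Q10 (164/20 per unit): all 20 → value 164, running total 164.00
- Q9 (8/3 per unit): all 3 → value 8, running total 172.00
- Q1 (34/34 per unit): 5 of 34 → value 5×34/34 = 5.0000, running total 177.00
Total 177.00.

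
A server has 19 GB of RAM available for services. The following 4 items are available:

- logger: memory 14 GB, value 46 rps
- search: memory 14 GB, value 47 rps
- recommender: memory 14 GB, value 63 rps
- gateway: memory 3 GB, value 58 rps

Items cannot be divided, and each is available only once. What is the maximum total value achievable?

Check high-value combinations within 19 GB:
- recommender+gateway: memory 14+3=17, value 63+58=121
- search+gateway: memory 14+3=17, value 47+58=105
- logger+gateway: memory 14+3=17, value 46+58=104
- recommender: memory 14, value 63
- gateway: memory 3, value 58
Best: 121 rps.

121 rps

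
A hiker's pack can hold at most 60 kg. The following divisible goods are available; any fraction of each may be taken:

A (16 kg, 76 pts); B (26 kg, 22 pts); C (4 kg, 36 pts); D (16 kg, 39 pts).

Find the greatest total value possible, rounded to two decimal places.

171.31

Take in order of value per unit:
- C (36/4 per unit): all 4 → value 36, running total 36.00
- A (76/16 per unit): all 16 → value 76, running total 112.00
- D (39/16 per unit): all 16 → value 39, running total 151.00
- B (22/26 per unit): 24 of 26 → value 24×22/26 = 20.3077, running total 171.31
Total 171.31.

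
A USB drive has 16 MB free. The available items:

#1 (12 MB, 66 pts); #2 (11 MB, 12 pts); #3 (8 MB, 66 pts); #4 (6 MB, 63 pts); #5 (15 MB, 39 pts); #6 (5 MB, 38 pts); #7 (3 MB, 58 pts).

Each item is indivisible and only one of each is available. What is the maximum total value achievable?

Check high-value combinations within 16 MB:
- #3+#6+#7: size 8+5+3=16, value 66+38+58=162
- #4+#6+#7: size 6+5+3=14, value 63+38+58=159
- #3+#4: size 8+6=14, value 66+63=129
- #3+#7: size 8+3=11, value 66+58=124
Best: 162 pts.

162 pts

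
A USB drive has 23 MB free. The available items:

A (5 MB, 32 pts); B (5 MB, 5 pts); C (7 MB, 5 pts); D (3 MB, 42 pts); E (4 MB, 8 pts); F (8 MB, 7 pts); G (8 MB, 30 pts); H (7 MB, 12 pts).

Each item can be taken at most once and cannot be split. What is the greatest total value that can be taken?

116 pts

Check high-value combinations within 23 MB:
- A+D+G+H: size 5+3+8+7=23, value 32+42+30+12=116
- A+D+E+G: size 5+3+4+8=20, value 32+42+8+30=112
- A+B+D+G: size 5+5+3+8=21, value 32+5+42+30=109
- A+C+D+G: size 5+7+3+8=23, value 32+5+42+30=109
Best: 116 pts.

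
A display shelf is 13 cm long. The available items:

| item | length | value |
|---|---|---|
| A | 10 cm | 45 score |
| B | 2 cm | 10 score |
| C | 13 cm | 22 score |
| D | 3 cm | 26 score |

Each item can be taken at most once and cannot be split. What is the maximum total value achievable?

71 score

This is a 0/1 knapsack; check combinations near the capacity.
- A+D: length 10+3=13, value 45+26=71
- A+B: length 10+2=12, value 45+10=55
- A: length 10, value 45
- B+D: length 2+3=5, value 10+26=36
Best: 71 score.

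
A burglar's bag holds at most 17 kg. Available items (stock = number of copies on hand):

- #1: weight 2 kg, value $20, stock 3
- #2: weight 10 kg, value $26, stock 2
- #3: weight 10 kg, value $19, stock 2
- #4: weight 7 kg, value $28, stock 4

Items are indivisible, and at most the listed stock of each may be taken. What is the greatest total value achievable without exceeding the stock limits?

Best selections within weight 17 and stock limits:
- 3×#1 + 1×#4: weight 13, value 88
- 3×#1 + 1×#2: weight 16, value 86
- 3×#1 + 1×#3: weight 16, value 79
Best: $88.

$88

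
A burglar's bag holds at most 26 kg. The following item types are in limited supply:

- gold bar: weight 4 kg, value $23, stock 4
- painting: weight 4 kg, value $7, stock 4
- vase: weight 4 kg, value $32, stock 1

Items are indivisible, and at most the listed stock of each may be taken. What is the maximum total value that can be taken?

$131

Best selections within weight 26 and stock limits:
- 4×gold bar + 1×painting + 1×vase: weight 24, value 131
- 4×gold bar + 1×vase: weight 20, value 124
Best: $131.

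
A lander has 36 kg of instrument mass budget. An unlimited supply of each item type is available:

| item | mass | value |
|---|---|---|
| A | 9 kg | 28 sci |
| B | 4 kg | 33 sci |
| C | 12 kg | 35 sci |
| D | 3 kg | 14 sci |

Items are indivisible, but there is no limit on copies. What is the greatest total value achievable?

297 sci

Best value-per-unit is B at 33/4, and filling with it alone uses mass 9×4=36. No mix of the others beats 9×33 = 297.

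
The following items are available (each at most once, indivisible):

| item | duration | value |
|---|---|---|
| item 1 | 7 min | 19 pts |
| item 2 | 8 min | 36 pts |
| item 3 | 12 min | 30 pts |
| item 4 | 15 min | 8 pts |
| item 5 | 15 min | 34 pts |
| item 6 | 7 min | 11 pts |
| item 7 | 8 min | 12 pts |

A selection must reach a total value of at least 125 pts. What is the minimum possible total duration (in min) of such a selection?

49

Subsets with value ≥ 125, sorted by total duration:
- item 1+item 2+item 3+item 5+item 6: duration 49, value 130
- item 1+item 2+item 3+item 5+item 7: duration 50, value 131
Minimum duration: 49 min.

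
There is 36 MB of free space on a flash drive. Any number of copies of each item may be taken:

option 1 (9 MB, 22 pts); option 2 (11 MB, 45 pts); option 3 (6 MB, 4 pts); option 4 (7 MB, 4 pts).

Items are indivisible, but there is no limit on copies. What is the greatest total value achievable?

Best value-per-unit is option 2 at 45/11, and filling with it alone uses size 3×11=33. No mix of the others beats 3×45 = 135.

135 pts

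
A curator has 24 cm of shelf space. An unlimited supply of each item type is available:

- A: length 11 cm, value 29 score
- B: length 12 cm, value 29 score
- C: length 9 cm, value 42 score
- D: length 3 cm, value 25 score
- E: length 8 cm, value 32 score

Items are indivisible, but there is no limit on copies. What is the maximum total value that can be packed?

200 score

Best value-per-unit is D at 25/3, and filling with it alone uses length 8×3=24. No mix of the others beats 8×25 = 200.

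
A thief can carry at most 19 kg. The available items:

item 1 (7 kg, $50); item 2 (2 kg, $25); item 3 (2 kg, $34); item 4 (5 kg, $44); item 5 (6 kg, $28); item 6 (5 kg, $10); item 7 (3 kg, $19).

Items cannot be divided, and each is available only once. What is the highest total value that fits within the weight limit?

This is a 0/1 knapsack; check combinations near the capacity.
- item 1+item 2+item 3+item 4+item 7: weight 7+2+2+5+3=19, value 50+25+34+44+19=172
- item 1+item 2+item 3+item 4: weight 7+2+2+5=16, value 50+25+34+44=153
- item 2+item 3+item 4+item 5+item 7: weight 2+2+5+6+3=18, value 25+34+44+28+19=150
Best: $172.

$172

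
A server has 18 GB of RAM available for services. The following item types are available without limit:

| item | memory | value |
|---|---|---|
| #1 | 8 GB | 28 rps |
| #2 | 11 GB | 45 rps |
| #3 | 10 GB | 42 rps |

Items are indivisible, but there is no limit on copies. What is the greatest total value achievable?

Best value-per-unit is #3 at 42/10; filling with it alone gives 1×42 = 42.
Optimal mix: 1×#1 + 1×#3 → memory 18, value 70.

70 rps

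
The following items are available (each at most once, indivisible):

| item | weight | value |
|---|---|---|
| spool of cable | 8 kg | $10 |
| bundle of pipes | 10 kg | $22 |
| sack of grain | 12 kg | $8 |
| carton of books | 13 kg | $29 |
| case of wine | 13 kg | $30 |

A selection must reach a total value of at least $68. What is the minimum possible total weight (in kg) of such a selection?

34

Subsets with value ≥ 68, sorted by total weight:
- spool of cable+carton of books+case of wine: weight 34, value 69
- bundle of pipes+carton of books+case of wine: weight 36, value 81
- spool of cable+bundle of pipes+sack of grain+case of wine: weight 43, value 70
Minimum weight: 34 kg.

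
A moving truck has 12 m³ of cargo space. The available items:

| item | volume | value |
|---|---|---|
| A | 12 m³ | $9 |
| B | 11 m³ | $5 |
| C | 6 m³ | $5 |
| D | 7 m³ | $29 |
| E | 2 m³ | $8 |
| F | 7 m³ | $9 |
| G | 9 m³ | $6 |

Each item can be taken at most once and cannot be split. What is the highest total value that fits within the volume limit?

$37

Check high-value combinations within 12 m³:
- D+E: volume 7+2=9, value 29+8=37
- D: volume 7, value 29
- E+F: volume 2+7=9, value 8+9=17
- E+G: volume 2+9=11, value 8+6=14
- C+E: volume 6+2=8, value 5+8=13
Best: $37.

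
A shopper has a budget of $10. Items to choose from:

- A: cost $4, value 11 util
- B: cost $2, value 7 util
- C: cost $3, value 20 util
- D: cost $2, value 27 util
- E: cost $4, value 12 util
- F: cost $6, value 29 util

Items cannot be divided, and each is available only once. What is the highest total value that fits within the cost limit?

63 util

This is a 0/1 knapsack; check combinations near the capacity.
- B+D+F: cost 2+2+6=10, value 7+27+29=63
- C+D+E: cost 3+2+4=9, value 20+27+12=59
- A+C+D: cost 4+3+2=9, value 11+20+27=58
- D+F: cost 2+6=8, value 27+29=56
Best: 63 util.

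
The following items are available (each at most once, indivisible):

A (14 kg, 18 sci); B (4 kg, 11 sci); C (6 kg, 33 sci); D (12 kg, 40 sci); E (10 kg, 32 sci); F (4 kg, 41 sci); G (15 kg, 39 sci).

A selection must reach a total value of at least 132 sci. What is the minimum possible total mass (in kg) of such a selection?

Subsets with value ≥ 132, sorted by total mass:
- C+D+E+F: mass 32, value 146
- C+E+F+G: mass 35, value 145
- B+C+D+E+F: mass 36, value 157
- A+C+D+F: mass 36, value 132
Minimum mass: 32 kg.

32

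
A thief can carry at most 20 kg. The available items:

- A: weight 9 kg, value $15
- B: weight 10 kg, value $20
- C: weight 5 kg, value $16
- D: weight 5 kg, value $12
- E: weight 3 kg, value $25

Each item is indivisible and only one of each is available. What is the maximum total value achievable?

$61

Check high-value combinations within 20 kg:
- B+C+E: weight 10+5+3=18, value 20+16+25=61
- B+D+E: weight 10+5+3=18, value 20+12+25=57
- A+C+E: weight 9+5+3=17, value 15+16+25=56
Best: $61.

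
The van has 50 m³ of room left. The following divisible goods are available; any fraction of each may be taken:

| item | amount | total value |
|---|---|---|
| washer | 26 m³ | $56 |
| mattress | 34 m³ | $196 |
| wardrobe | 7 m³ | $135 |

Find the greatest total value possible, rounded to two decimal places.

Take in order of value per unit:
- wardrobe (135/7 per unit): all 7 → value 135, running total 135.00
- mattress (196/34 per unit): all 34 → value 196, running total 331.00
- washer (56/26 per unit): 9 of 26 → value 9×56/26 = 19.3846, running total 350.38
Total 350.38.

350.38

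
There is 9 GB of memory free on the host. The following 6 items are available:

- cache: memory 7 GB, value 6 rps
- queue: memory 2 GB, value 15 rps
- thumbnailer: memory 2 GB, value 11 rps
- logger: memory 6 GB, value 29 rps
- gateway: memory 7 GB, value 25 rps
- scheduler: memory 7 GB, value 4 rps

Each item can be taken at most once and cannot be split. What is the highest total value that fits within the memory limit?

This is a 0/1 knapsack; check combinations near the capacity.
- queue+logger: memory 2+6=8, value 15+29=44
- thumbnailer+logger: memory 2+6=8, value 11+29=40
- queue+gateway: memory 2+7=9, value 15+25=40
- thumbnailer+gateway: memory 2+7=9, value 11+25=36
Best: 44 rps.

44 rps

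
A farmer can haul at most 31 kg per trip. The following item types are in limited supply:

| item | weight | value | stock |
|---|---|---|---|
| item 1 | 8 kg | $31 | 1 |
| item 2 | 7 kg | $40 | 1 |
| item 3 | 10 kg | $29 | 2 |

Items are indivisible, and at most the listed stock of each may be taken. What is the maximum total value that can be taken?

$100

Top feasible selections:
- 1×item 1 + 1×item 2 + 1×item 3: weight 25, value 100
- 1×item 2 + 2×item 3: weight 27, value 98
- 1×item 1 + 2×item 3: weight 28, value 89
Best: $100.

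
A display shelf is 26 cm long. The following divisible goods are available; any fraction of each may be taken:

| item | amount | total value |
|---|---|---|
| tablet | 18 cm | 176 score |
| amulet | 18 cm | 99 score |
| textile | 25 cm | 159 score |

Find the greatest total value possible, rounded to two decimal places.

226.88

Take in order of value per unit:
- tablet (176/18 per unit): all 18 → value 176, running total 176.00
- textile (159/25 per unit): 8 of 25 → value 8×159/25 = 50.8800, running total 226.88
Total 226.88.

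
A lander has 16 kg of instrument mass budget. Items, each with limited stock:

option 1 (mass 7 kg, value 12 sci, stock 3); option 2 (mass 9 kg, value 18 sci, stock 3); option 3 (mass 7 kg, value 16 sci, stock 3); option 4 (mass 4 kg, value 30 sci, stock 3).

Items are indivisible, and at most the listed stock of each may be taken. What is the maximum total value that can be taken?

Best selections within mass 16 and stock limits:
- 3×option 4: mass 12, value 90
- 1×option 3 + 2×option 4: mass 15, value 76
Best: 90 sci.

90 sci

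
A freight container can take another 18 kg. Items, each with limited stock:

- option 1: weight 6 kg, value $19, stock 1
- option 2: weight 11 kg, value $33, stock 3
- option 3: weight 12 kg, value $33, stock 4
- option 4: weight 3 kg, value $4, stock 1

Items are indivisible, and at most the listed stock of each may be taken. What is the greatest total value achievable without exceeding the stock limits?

$52

Best selections within weight 18 and stock limits:
- 1×option 1 + 1×option 2: weight 17, value 52
- 1×option 1 + 1×option 3: weight 18, value 52
- 1×option 2 + 1×option 4: weight 14, value 37
- 1×option 3 + 1×option 4: weight 15, value 37
Best: $52.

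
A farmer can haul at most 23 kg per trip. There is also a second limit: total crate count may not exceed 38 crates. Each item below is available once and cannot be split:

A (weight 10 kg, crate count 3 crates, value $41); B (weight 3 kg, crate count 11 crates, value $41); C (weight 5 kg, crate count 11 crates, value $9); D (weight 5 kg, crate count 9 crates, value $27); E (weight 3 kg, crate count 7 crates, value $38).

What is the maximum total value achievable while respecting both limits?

Feasible sets respecting both limits:
- A+B+D+E: weight 21, crate count 30, value 147
- A+B+C+E: weight 21, crate count 32, value 129
- A+B+E: weight 16, crate count 21, value 120
Best: $147.

$147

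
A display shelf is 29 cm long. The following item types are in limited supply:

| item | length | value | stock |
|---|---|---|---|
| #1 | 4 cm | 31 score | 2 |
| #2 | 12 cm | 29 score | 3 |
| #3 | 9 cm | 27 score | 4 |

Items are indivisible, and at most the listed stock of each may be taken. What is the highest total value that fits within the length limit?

118 score

Best selections within length 29 and stock limits:
- 2×#1 + 1×#2 + 1×#3: length 29, value 118
- 2×#1 + 2×#3: length 26, value 116
Best: 118 score.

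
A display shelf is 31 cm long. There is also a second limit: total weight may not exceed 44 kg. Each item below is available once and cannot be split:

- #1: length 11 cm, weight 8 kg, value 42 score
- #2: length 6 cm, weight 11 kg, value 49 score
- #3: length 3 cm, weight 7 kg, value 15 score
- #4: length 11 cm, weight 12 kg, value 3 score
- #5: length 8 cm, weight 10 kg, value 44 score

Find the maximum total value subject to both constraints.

150 score

Feasible sets respecting both limits:
- #1+#2+#3+#5: length 28, weight 36, value 150
- #1+#2+#5: length 25, weight 29, value 135
- #2+#3+#4+#5: length 28, weight 40, value 111
Best: 150 score.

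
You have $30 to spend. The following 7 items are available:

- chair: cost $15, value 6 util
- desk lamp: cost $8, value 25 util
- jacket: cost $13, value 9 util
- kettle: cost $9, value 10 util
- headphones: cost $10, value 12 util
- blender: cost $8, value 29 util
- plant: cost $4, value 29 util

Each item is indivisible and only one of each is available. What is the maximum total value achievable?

95 util

This is a 0/1 knapsack; check combinations near the capacity.
- desk lamp+headphones+blender+plant: cost 8+10+8+4=30, value 25+12+29+29=95
- desk lamp+kettle+blender+plant: cost 8+9+8+4=29, value 25+10+29+29=93
- desk lamp+blender+plant: cost 8+8+4=20, value 25+29+29=83
- headphones+blender+plant: cost 10+8+4=22, value 12+29+29=70
- kettle+blender+plant: cost 9+8+4=21, value 10+29+29=68
Best: 95 util.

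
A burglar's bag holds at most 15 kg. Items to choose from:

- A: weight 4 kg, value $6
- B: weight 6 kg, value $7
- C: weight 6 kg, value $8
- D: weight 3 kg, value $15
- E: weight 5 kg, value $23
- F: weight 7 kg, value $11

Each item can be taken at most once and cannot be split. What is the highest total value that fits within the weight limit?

This is a 0/1 knapsack; check combinations near the capacity.
- D+E+F: weight 3+5+7=15, value 15+23+11=49
- C+D+E: weight 6+3+5=14, value 8+15+23=46
- B+D+E: weight 6+3+5=14, value 7+15+23=45
Best: $49.

$49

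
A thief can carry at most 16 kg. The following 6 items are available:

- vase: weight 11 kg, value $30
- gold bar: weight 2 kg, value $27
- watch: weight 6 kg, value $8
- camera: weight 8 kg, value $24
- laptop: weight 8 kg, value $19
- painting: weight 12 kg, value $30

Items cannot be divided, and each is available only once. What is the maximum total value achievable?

Check high-value combinations within 16 kg:
- gold bar+watch+camera: weight 2+6+8=16, value 27+8+24=59
- vase+gold bar: weight 11+2=13, value 30+27=57
- gold bar+painting: weight 2+12=14, value 27+30=57
Best: $59.

$59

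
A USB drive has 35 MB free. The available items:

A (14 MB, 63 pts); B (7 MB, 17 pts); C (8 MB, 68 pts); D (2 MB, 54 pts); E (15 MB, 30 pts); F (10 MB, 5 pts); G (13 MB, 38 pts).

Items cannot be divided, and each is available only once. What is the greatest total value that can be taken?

202 pts

Check high-value combinations within 35 MB:
- A+B+C+D: size 14+7+8+2=31, value 63+17+68+54=202
- A+C+D+F: size 14+8+2+10=34, value 63+68+54+5=190
- A+C+D: size 14+8+2=24, value 63+68+54=185
- B+C+D+G: size 7+8+2+13=30, value 17+68+54+38=177
- B+C+D+E: size 7+8+2+15=32, value 17+68+54+30=169
Best: 202 pts.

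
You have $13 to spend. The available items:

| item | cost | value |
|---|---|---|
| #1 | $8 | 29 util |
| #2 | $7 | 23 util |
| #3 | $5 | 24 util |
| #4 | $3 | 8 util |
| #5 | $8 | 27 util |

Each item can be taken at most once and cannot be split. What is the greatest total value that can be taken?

53 util

Check high-value combinations within $13:
- #1+#3: cost 8+5=13, value 29+24=53
- #3+#5: cost 5+8=13, value 24+27=51
- #2+#3: cost 7+5=12, value 23+24=47
- #1+#4: cost 8+3=11, value 29+8=37
Best: 53 util.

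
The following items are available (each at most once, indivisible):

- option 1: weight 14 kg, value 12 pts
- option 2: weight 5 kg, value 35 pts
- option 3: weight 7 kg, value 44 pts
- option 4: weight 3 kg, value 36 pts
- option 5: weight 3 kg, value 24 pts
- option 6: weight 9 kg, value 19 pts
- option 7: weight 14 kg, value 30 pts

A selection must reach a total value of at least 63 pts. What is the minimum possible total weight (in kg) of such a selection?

Subsets with value ≥ 63, sorted by total weight:
- option 2+option 4: weight 8, value 71
- option 3+option 4: weight 10, value 80
- option 3+option 5: weight 10, value 68
Minimum weight: 8 kg.

8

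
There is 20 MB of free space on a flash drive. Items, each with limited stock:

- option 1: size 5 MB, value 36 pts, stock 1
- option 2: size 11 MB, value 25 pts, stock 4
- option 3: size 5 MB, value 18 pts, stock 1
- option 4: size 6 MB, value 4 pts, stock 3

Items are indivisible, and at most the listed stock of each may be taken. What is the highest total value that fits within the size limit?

61 pts

Best selections within size 20 and stock limits:
- 1×option 1 + 1×option 2: size 16, value 61
- 1×option 1 + 1×option 3 + 1×option 4: size 16, value 58
- 1×option 1 + 1×option 3: size 10, value 54
Best: 61 pts.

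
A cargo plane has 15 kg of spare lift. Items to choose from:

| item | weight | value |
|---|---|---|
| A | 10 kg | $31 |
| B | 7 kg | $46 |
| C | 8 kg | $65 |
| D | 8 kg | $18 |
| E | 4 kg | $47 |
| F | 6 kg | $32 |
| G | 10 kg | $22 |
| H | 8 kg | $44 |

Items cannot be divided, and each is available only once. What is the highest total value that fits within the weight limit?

$112

Check high-value combinations within 15 kg:
- C+E: weight 8+4=12, value 65+47=112
- B+C: weight 7+8=15, value 46+65=111
- C+F: weight 8+6=14, value 65+32=97
- B+E: weight 7+4=11, value 46+47=93
- E+H: weight 4+8=12, value 47+44=91
Best: $112.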